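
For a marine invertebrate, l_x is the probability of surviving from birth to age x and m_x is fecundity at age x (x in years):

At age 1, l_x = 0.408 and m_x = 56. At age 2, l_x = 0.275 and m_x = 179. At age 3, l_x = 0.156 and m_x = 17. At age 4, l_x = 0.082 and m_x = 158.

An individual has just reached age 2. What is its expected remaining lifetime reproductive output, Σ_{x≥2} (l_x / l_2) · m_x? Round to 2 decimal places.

235.76

l_2 = 0.275. Conditional survival from age 2 to x is l_x / l_2.
  x=2: (0.275/0.275) × 179 = 179.0000
  x=3: (0.156/0.275) × 17 = 9.6436
  x=4: (0.082/0.275) × 158 = 47.1127
Sum = 179.0000 + 9.6436 + 47.1127 = 235.7564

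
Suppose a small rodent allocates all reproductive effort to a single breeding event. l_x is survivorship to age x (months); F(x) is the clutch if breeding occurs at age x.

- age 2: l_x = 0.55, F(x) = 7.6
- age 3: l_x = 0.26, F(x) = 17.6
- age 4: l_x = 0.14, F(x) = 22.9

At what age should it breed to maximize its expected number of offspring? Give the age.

3

Expected offspring if breeding at age x = l_x × F(x):
  age 2: 0.55 × 7.6 = 4.180
  age 3: 0.26 × 17.6 = 4.576
  age 4: 0.14 × 22.9 = 3.206
Maximum at age 3 (4.576).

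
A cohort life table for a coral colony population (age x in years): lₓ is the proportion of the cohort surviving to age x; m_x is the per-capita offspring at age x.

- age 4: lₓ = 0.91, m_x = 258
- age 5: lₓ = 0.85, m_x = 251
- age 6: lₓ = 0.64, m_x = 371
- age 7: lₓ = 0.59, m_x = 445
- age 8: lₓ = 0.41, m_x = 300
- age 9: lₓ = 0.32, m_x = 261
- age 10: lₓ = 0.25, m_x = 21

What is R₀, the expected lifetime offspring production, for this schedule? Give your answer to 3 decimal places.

R₀ = Σ lₓ m_x:
  age 4: 0.91 × 258 = 234.7800
  age 5: 0.85 × 251 = 213.3500
  age 6: 0.64 × 371 = 237.4400
  age 7: 0.59 × 445 = 262.5500
  age 8: 0.41 × 300 = 123.0000
  age 9: 0.32 × 261 = 83.5200
  age 10: 0.25 × 21 = 5.2500
R₀ = 234.7800 + 213.3500 + 237.4400 + 262.5500 + 123.0000 + 83.5200 + 5.2500 = 1159.8900

1159.890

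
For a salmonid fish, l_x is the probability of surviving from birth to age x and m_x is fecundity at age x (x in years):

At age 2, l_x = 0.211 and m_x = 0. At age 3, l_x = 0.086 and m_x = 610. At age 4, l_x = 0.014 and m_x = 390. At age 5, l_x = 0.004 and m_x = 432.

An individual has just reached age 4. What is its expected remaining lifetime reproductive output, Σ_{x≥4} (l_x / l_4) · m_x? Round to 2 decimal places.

l_4 = 0.014. Conditional survival from age 4 to x is l_x / l_4.
  x=4: (0.014/0.014) × 390 = 390.0000
  x=5: (0.004/0.014) × 432 = 123.4286
Sum = 390.0000 + 123.4286 = 513.4286

513.43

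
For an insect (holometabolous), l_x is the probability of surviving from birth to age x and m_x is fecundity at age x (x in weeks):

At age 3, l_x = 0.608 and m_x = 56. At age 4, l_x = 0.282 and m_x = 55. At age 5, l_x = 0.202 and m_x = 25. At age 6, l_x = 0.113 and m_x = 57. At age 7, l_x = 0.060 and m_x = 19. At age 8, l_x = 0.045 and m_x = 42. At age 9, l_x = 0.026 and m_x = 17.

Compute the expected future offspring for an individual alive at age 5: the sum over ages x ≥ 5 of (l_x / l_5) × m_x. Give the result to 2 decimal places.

74.07

l_5 = 0.202. Conditional survival from age 5 to x is l_x / l_5.
  x=5: (0.202/0.202) × 25 = 25.0000
  x=6: (0.113/0.202) × 57 = 31.8861
  x=7: (0.060/0.202) × 19 = 5.6436
  x=8: (0.045/0.202) × 42 = 9.3564
  x=9: (0.026/0.202) × 17 = 2.1881
Sum = 25.0000 + 31.8861 + 5.6436 + 9.3564 + 2.1881 = 74.0743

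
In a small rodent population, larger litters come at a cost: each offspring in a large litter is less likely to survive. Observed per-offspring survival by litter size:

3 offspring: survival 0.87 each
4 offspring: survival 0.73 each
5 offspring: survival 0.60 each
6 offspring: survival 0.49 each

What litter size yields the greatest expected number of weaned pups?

5

Expected weaned pups = c × s(c):
  c=3: 3 × 0.87 = 2.610
  c=4: 4 × 0.73 = 2.920
  c=5: 5 × 0.60 = 3.000
  c=6: 6 × 0.49 = 2.940
Maximum at c = 5 (3.000 weaned pups).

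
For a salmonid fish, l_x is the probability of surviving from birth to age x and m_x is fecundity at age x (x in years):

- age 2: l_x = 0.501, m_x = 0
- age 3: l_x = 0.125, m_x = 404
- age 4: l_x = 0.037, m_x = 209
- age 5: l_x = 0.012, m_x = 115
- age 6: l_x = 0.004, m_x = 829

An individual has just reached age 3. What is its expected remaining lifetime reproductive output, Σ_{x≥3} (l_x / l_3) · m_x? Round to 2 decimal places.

503.43

l_3 = 0.125. Conditional survival from age 3 to x is l_x / l_3.
  x=3: (0.125/0.125) × 404 = 404.0000
  x=4: (0.037/0.125) × 209 = 61.8640
  x=5: (0.012/0.125) × 115 = 11.0400
  x=6: (0.004/0.125) × 829 = 26.5280
Sum = 404.0000 + 61.8640 + 11.0400 + 26.5280 = 503.4320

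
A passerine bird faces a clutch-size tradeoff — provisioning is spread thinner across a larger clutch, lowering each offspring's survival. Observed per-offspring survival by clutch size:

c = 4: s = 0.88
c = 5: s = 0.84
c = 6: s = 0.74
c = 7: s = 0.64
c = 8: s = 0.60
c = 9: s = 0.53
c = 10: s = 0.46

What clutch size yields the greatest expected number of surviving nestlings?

Expected surviving nestlings = c × s(c):
  c=4: 4 × 0.88 = 3.520
  c=5: 5 × 0.84 = 4.200
  c=6: 6 × 0.74 = 4.440
  c=7: 7 × 0.64 = 4.480
  c=8: 8 × 0.60 = 4.800
  c=9: 9 × 0.53 = 4.770
  c=10: 10 × 0.46 = 4.600
Maximum at c = 8 (4.800 surviving nestlings).

8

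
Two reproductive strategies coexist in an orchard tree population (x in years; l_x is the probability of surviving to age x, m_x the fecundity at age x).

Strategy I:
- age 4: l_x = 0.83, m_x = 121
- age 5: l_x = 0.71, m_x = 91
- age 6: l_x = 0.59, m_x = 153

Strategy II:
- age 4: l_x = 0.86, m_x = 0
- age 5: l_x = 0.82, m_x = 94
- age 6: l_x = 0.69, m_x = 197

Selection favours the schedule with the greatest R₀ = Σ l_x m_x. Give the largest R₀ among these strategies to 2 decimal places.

Strategy I: R₀ = 0.83×121 + 0.71×91 + 0.59×153 = 255.3100
Strategy II: R₀ = 0.86×0 + 0.82×94 + 0.69×197 = 213.0100
Highest R₀: strategy I with 255.3100.

255.31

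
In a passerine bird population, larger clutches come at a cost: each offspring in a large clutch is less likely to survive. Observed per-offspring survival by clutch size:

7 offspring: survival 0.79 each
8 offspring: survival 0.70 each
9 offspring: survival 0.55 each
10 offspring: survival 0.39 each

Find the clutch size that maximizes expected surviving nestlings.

8

Expected surviving nestlings = c × s(c):
  c=7: 7 × 0.79 = 5.530
  c=8: 8 × 0.70 = 5.600
  c=9: 9 × 0.55 = 4.950
  c=10: 10 × 0.39 = 3.900
Maximum at c = 8 (5.600 surviving nestlings).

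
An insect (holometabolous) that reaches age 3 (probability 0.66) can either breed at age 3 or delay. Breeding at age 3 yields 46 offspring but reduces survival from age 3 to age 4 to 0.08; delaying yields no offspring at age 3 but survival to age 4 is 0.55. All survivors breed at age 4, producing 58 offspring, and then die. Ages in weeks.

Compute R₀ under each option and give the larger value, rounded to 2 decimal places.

33.42

breed at age 3: R₀ = 0.66 × (46 + 0.08 × 58) = 0.66 × 50.6400 = 33.4224
delay to age 4: R₀ = 0.66 × (0.55 × 58) = 0.66 × 31.9000 = 21.0540
Higher: breed at age 3 (33.4224).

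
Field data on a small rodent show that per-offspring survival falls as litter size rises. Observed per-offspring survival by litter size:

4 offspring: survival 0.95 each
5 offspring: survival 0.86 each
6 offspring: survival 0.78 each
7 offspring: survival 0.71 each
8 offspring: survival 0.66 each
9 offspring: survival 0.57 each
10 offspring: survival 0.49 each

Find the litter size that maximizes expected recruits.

8

Expected recruits = c × s(c):
  c=4: 4 × 0.95 = 3.800
  c=5: 5 × 0.86 = 4.300
  c=6: 6 × 0.78 = 4.680
  c=7: 7 × 0.71 = 4.970
  c=8: 8 × 0.66 = 5.280
  c=9: 9 × 0.57 = 5.130
  c=10: 10 × 0.49 = 4.900
Maximum at c = 8 (5.280 recruits).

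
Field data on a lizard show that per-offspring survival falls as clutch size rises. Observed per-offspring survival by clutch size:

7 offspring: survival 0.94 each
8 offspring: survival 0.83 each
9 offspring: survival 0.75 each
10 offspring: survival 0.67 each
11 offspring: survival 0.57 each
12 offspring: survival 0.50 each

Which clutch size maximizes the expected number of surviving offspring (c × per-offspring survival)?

Expected surviving offspring = c × s(c):
  c=7: 7 × 0.94 = 6.580
  c=8: 8 × 0.83 = 6.640
  c=9: 9 × 0.75 = 6.750
  c=10: 10 × 0.67 = 6.700
  c=11: 11 × 0.57 = 6.270
  c=12: 12 × 0.50 = 6.000
Maximum at c = 9 (6.750 surviving offspring).

9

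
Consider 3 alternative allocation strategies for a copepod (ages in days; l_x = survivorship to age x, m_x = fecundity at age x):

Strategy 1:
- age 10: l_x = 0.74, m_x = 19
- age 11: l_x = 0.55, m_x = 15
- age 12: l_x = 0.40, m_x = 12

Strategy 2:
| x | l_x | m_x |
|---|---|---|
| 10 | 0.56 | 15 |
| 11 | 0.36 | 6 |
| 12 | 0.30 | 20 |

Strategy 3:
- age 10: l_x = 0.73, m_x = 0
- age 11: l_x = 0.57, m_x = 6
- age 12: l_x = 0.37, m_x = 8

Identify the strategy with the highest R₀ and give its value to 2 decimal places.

Strategy 1: R₀ = 0.74×19 + 0.55×15 + 0.40×12 = 27.1100
Strategy 2: R₀ = 0.56×15 + 0.36×6 + 0.30×20 = 16.5600
Strategy 3: R₀ = 0.73×0 + 0.57×6 + 0.37×8 = 6.3800
Highest R₀: strategy 1 with 27.1100.

27.11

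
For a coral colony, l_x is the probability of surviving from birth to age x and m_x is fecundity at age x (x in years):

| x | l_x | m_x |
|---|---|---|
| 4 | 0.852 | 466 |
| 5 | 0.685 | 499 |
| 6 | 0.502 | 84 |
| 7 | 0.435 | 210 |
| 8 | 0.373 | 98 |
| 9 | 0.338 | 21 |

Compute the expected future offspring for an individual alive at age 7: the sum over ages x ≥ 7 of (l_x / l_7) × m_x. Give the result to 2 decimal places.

310.35

l_7 = 0.435. Conditional survival from age 7 to x is l_x / l_7.
  x=7: (0.435/0.435) × 210 = 210.0000
  x=8: (0.373/0.435) × 98 = 84.0322
  x=9: (0.338/0.435) × 21 = 16.3172
Sum = 210.0000 + 84.0322 + 16.3172 = 310.3494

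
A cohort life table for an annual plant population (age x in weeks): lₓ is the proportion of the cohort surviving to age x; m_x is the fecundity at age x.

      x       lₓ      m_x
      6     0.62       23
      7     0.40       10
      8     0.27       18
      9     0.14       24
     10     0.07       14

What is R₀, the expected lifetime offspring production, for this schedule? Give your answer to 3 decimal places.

27.460

R₀ = Σ lₓ m_x:
  age 6: 0.62 × 23 = 14.2600
  age 7: 0.40 × 10 = 4.0000
  age 8: 0.27 × 18 = 4.8600
  age 9: 0.14 × 24 = 3.3600
  age 10: 0.07 × 14 = 0.9800
R₀ = 14.2600 + 4.0000 + 4.8600 + 3.3600 + 0.9800 = 27.4600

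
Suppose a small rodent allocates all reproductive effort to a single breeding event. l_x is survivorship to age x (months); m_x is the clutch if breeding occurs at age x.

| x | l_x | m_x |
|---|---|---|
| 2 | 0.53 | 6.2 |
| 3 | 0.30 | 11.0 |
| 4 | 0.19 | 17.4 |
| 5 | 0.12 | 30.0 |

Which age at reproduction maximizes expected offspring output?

Expected offspring if breeding at age x = l_x × m_x:
  age 2: 0.53 × 6.2 = 3.286
  age 3: 0.30 × 11.0 = 3.300
  age 4: 0.19 × 17.4 = 3.306
  age 5: 0.12 × 30.0 = 3.600
Maximum at age 5 (3.600).

5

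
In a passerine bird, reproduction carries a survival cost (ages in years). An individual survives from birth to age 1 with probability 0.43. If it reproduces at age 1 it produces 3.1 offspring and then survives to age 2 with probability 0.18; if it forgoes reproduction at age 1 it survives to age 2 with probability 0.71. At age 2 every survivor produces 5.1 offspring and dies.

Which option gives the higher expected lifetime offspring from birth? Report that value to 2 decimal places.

breed at age 1: R₀ = 0.43 × (3.1 + 0.18 × 5.1) = 0.43 × 4.0180 = 1.7277
delay to age 2: R₀ = 0.43 × (0.71 × 5.1) = 0.43 × 3.6210 = 1.5570
Higher: breed at age 1 (1.7277).

1.73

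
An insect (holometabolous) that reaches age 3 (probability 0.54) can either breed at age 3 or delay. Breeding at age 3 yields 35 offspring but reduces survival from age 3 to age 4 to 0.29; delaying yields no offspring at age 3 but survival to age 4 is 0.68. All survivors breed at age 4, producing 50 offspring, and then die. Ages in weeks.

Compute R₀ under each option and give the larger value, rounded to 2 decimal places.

breed at age 3: R₀ = 0.54 × (35 + 0.29 × 50) = 0.54 × 49.5000 = 26.7300
delay to age 4: R₀ = 0.54 × (0.68 × 50) = 0.54 × 34.0000 = 18.3600
Higher: breed at age 3 (26.7300).

26.73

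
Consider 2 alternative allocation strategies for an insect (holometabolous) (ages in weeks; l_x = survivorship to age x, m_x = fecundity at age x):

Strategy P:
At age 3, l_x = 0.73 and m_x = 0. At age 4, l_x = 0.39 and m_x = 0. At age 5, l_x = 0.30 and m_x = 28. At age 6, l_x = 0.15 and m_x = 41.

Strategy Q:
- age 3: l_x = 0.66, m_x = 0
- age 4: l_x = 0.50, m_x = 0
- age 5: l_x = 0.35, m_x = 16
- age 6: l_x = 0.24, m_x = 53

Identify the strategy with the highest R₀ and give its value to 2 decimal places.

Strategy P: R₀ = 0.73×0 + 0.39×0 + 0.30×28 + 0.15×41 = 14.5500
Strategy Q: R₀ = 0.66×0 + 0.50×0 + 0.35×16 + 0.24×53 = 18.3200
Highest R₀: strategy Q with 18.3200.

18.32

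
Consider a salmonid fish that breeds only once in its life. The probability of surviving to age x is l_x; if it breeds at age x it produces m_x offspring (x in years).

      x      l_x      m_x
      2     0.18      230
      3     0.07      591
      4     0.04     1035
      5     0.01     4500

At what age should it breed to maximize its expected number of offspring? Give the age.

5

Expected offspring if breeding at age x = l_x × m_x:
  age 2: 0.18 × 230 = 41.400
  age 3: 0.07 × 591 = 41.370
  age 4: 0.04 × 1035 = 41.400
  age 5: 0.01 × 4500 = 45.000
Maximum at age 5 (45.000).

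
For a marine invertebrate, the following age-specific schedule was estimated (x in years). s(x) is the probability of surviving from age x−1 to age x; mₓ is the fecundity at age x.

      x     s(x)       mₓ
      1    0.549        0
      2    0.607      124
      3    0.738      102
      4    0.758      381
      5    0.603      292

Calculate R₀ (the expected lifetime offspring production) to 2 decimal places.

170.26

Survivorship from birth: l_x = s_1·s_2·…·s_x.
  l_1 = 0.54900
  l_2 = 0.33324
  l_3 = 0.24593
  l_4 = 0.18642
  l_5 = 0.11241
R₀ = Σ l_x mₓ:
  age 1: 0.54900 × 0 = 0.0000
  age 2: 0.33324 × 124 = 41.3218
  age 3: 0.24593 × 102 = 25.0849
  age 4: 0.18642 × 381 = 71.0260
  age 5: 0.11241 × 292 = 32.8237
R₀ = 0.0000 + 41.3218 + 25.0849 + 71.0260 + 32.8237 = 170.2564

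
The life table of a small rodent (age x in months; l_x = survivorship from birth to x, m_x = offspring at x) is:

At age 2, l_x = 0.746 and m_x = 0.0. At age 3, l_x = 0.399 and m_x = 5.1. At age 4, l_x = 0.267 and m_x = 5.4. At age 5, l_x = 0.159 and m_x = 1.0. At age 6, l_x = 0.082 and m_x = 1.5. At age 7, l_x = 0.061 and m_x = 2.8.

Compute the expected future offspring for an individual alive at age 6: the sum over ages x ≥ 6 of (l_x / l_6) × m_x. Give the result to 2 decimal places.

l_6 = 0.082. Conditional survival from age 6 to x is l_x / l_6.
  x=6: (0.082/0.082) × 1.5 = 1.5000
  x=7: (0.061/0.082) × 2.8 = 2.0829
Sum = 1.5000 + 2.0829 = 3.5829

3.58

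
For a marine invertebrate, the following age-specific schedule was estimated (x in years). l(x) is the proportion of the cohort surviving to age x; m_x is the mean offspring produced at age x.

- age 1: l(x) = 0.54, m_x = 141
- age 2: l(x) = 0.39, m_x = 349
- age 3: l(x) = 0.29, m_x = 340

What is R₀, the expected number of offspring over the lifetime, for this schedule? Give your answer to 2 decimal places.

310.85

R₀ = Σ l(x) m_x:
  age 1: 0.54 × 141 = 76.1400
  age 2: 0.39 × 349 = 136.1100
  age 3: 0.29 × 340 = 98.6000
R₀ = 76.1400 + 136.1100 + 98.6000 = 310.8500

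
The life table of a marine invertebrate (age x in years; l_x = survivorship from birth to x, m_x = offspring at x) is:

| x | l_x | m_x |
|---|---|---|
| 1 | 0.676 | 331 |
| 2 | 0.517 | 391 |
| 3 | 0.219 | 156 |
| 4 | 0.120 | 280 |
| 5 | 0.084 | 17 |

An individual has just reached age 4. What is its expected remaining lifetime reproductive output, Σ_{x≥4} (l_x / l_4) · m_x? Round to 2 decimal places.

291.90

l_4 = 0.120. Conditional survival from age 4 to x is l_x / l_4.
  x=4: (0.120/0.120) × 280 = 280.0000
  x=5: (0.084/0.120) × 17 = 11.9000
Sum = 280.0000 + 11.9000 = 291.9000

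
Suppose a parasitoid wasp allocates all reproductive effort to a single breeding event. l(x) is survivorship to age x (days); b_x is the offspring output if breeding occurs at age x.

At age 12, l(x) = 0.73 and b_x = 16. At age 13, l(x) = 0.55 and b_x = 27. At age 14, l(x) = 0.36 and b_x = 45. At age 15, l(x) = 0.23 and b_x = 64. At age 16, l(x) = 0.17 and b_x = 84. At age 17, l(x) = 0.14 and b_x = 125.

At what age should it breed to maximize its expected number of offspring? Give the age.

17

Expected offspring if breeding at age x = l(x) × b_x:
  age 12: 0.73 × 16 = 11.680
  age 13: 0.55 × 27 = 14.850
  age 14: 0.36 × 45 = 16.200
  age 15: 0.23 × 64 = 14.720
  age 16: 0.17 × 84 = 14.280
  age 17: 0.14 × 125 = 17.500
Maximum at age 17 (17.500).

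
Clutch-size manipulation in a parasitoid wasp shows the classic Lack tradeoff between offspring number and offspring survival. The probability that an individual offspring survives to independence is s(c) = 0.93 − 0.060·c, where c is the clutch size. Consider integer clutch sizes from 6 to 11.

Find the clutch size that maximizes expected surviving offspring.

Expected surviving offspring = c × s(c):
  c=6: 6 × 0.570 = 3.420
  c=7: 7 × 0.510 = 3.570
  c=8: 8 × 0.450 = 3.600
  c=9: 9 × 0.390 = 3.510
  c=10: 10 × 0.330 = 3.300
  c=11: 11 × 0.270 = 2.970
Maximum at c = 8 (3.600 surviving offspring).

8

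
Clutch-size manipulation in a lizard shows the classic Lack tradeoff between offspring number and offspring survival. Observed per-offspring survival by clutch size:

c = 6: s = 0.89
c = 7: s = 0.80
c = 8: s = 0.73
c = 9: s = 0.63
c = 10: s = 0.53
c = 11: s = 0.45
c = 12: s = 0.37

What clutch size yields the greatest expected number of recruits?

8

Expected recruits = c × s(c):
  c=6: 6 × 0.89 = 5.340
  c=7: 7 × 0.80 = 5.600
  c=8: 8 × 0.73 = 5.840
  c=9: 9 × 0.63 = 5.670
  c=10: 10 × 0.53 = 5.300
  c=11: 11 × 0.45 = 4.950
  c=12: 12 × 0.37 = 4.440
Maximum at c = 8 (5.840 recruits).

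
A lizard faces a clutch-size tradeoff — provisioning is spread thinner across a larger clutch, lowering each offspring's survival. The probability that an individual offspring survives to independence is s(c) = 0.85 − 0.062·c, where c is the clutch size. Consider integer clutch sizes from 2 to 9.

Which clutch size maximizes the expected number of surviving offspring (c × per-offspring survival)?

Expected surviving offspring = c × s(c):
  c=2: 2 × 0.726 = 1.452
  c=3: 3 × 0.664 = 1.992
  c=4: 4 × 0.602 = 2.408
  c=5: 5 × 0.540 = 2.700
  c=6: 6 × 0.478 = 2.868
  c=7: 7 × 0.416 = 2.912
  c=8: 8 × 0.354 = 2.832
  c=9: 9 × 0.292 = 2.628
Maximum at c = 7 (2.912 surviving offspring).

7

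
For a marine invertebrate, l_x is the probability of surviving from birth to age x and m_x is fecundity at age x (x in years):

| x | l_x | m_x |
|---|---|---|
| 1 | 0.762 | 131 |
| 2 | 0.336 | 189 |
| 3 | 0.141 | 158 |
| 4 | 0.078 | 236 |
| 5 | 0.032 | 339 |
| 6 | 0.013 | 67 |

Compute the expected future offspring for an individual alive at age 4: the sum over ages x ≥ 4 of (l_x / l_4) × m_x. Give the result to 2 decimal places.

l_4 = 0.078. Conditional survival from age 4 to x is l_x / l_4.
  x=4: (0.078/0.078) × 236 = 236.0000
  x=5: (0.032/0.078) × 339 = 139.0769
  x=6: (0.013/0.078) × 67 = 11.1667
Sum = 236.0000 + 139.0769 + 11.1667 = 386.2436

386.24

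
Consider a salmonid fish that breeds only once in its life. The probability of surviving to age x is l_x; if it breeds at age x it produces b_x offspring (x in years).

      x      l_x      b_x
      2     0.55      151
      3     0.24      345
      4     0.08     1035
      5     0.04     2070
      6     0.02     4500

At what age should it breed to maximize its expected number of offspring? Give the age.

Expected offspring if breeding at age x = l_x × b_x:
  age 2: 0.55 × 151 = 83.050
  age 3: 0.24 × 345 = 82.800
  age 4: 0.08 × 1035 = 82.800
  age 5: 0.04 × 2070 = 82.800
  age 6: 0.02 × 4500 = 90.000
Maximum at age 6 (90.000).

6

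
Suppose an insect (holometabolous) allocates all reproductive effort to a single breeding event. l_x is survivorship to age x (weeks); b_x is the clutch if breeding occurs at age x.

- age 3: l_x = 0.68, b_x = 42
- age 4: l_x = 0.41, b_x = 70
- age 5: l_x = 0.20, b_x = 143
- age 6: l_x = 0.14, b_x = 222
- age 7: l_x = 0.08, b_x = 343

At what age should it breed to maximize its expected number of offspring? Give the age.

6

Expected offspring if breeding at age x = l_x × b_x:
  age 3: 0.68 × 42 = 28.560
  age 4: 0.41 × 70 = 28.700
  age 5: 0.20 × 143 = 28.600
  age 6: 0.14 × 222 = 31.080
  age 7: 0.08 × 343 = 27.440
Maximum at age 6 (31.080).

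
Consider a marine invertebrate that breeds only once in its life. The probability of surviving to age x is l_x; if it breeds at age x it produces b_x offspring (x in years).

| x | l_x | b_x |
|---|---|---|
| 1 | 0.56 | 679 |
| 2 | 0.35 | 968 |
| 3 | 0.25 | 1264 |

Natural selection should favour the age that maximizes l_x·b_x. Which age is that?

Expected offspring if breeding at age x = l_x × b_x:
  age 1: 0.56 × 679 = 380.240
  age 2: 0.35 × 968 = 338.800
  age 3: 0.25 × 1264 = 316.000
Maximum at age 1 (380.240).

1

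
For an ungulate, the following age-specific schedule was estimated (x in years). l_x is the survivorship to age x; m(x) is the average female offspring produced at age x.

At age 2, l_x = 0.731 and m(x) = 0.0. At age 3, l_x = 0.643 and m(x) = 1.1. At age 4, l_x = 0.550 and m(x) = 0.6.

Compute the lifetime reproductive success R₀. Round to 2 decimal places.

R₀ = Σ l_x m(x):
  age 2: 0.731 × 0.0 = 0.0000
  age 3: 0.643 × 1.1 = 0.7073
  age 4: 0.550 × 0.6 = 0.3300
R₀ = 0.0000 + 0.7073 + 0.3300 = 1.0373

1.04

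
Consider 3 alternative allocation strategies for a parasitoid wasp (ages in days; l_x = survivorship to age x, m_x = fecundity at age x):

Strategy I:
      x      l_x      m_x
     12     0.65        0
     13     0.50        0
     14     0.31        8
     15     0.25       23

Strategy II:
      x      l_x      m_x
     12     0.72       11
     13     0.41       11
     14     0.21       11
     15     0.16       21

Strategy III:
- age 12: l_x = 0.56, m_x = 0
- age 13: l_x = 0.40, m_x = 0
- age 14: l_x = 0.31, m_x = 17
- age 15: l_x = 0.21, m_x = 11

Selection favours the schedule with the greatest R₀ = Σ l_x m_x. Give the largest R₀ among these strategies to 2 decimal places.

18.10

Strategy I: R₀ = 0.65×0 + 0.50×0 + 0.31×8 + 0.25×23 = 8.2300
Strategy II: R₀ = 0.72×11 + 0.41×11 + 0.21×11 + 0.16×21 = 18.1000
Strategy III: R₀ = 0.56×0 + 0.40×0 + 0.31×17 + 0.21×11 = 7.5800
Highest R₀: strategy II with 18.1000.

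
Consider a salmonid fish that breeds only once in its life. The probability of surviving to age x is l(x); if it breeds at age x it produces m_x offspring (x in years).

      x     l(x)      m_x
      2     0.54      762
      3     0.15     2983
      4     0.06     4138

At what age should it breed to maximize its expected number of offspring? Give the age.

3

Expected offspring if breeding at age x = l(x) × m_x:
  age 2: 0.54 × 762 = 411.480
  age 3: 0.15 × 2983 = 447.450
  age 4: 0.06 × 4138 = 248.280
Maximum at age 3 (447.450).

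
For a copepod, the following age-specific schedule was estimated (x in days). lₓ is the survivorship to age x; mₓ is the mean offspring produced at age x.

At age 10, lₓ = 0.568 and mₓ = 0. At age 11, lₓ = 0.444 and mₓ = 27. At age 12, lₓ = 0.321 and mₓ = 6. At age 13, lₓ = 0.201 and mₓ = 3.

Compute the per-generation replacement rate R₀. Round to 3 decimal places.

R₀ = Σ lₓ mₓ:
  age 10: 0.568 × 0 = 0.0000
  age 11: 0.444 × 27 = 11.9880
  age 12: 0.321 × 6 = 1.9260
  age 13: 0.201 × 3 = 0.6030
R₀ = 0.0000 + 11.9880 + 1.9260 + 0.6030 = 14.5170

14.517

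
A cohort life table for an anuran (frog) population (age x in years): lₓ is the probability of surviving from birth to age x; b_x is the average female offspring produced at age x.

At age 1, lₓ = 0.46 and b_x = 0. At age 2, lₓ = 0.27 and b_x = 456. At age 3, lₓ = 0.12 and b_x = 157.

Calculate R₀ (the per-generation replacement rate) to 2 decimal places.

141.96

R₀ = Σ lₓ b_x:
  age 1: 0.46 × 0 = 0.0000
  age 2: 0.27 × 456 = 123.1200
  age 3: 0.12 × 157 = 18.8400
R₀ = 0.0000 + 123.1200 + 18.8400 = 141.9600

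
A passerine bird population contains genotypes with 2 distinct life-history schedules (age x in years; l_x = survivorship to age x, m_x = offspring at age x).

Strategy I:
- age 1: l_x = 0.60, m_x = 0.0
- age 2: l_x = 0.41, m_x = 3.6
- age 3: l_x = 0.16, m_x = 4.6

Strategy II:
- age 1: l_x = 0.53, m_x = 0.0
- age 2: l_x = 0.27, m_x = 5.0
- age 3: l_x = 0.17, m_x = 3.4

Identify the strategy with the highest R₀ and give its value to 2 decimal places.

2.21

Strategy I: R₀ = 0.60×0.0 + 0.41×3.6 + 0.16×4.6 = 2.2120
Strategy II: R₀ = 0.53×0.0 + 0.27×5.0 + 0.17×3.4 = 1.9280
Highest R₀: strategy I with 2.2120.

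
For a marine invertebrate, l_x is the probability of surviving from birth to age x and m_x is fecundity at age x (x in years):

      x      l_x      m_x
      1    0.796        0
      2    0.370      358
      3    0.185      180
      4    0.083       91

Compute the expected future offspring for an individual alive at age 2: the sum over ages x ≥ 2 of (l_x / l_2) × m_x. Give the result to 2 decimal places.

468.41

l_2 = 0.370. Conditional survival from age 2 to x is l_x / l_2.
  x=2: (0.370/0.370) × 358 = 358.0000
  x=3: (0.185/0.370) × 180 = 90.0000
  x=4: (0.083/0.370) × 91 = 20.4135
Sum = 358.0000 + 90.0000 + 20.4135 = 468.4135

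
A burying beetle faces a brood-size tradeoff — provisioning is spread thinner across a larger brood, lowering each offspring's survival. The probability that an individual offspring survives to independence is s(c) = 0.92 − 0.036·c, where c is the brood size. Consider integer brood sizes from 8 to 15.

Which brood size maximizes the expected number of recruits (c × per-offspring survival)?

Expected recruits = c × s(c):
  c=8: 8 × 0.632 = 5.056
  c=9: 9 × 0.596 = 5.364
  c=10: 10 × 0.560 = 5.600
  c=11: 11 × 0.524 = 5.764
  c=12: 12 × 0.488 = 5.856
  c=13: 13 × 0.452 = 5.876
  c=14: 14 × 0.416 = 5.824
  c=15: 15 × 0.380 = 5.700
Maximum at c = 13 (5.876 recruits).

13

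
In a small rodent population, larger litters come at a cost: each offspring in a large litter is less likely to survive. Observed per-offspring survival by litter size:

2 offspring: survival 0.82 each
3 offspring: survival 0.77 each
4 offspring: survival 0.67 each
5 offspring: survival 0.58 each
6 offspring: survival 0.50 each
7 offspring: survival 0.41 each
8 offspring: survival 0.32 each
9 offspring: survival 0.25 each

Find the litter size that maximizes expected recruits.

6

Expected recruits = c × s(c):
  c=2: 2 × 0.82 = 1.640
  c=3: 3 × 0.77 = 2.310
  c=4: 4 × 0.67 = 2.680
  c=5: 5 × 0.58 = 2.900
  c=6: 6 × 0.50 = 3.000
  c=7: 7 × 0.41 = 2.870
  c=8: 8 × 0.32 = 2.560
  c=9: 9 × 0.25 = 2.250
Maximum at c = 6 (3.000 recruits).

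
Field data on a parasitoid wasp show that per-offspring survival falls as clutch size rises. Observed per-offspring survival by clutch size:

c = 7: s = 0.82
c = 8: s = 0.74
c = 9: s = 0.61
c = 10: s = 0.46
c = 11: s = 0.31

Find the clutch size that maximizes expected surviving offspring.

Expected surviving offspring = c × s(c):
  c=7: 7 × 0.82 = 5.740
  c=8: 8 × 0.74 = 5.920
  c=9: 9 × 0.61 = 5.490
  c=10: 10 × 0.46 = 4.600
  c=11: 11 × 0.31 = 3.410
Maximum at c = 8 (5.920 surviving offspring).

8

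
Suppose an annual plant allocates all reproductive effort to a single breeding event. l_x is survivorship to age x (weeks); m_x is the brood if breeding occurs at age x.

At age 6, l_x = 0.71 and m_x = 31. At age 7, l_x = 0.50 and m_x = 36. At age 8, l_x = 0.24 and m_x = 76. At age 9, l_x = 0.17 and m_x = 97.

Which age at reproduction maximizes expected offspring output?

6

Expected offspring if breeding at age x = l_x × m_x:
  age 6: 0.71 × 31 = 22.010
  age 7: 0.50 × 36 = 18.000
  age 8: 0.24 × 76 = 18.240
  age 9: 0.17 × 97 = 16.490
Maximum at age 6 (22.010).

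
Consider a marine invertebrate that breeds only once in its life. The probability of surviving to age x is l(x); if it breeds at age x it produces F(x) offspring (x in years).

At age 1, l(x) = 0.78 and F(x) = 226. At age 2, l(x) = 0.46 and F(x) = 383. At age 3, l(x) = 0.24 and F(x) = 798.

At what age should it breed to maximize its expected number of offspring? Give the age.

Expected offspring if breeding at age x = l(x) × F(x):
  age 1: 0.78 × 226 = 176.280
  age 2: 0.46 × 383 = 176.180
  age 3: 0.24 × 798 = 191.520
Maximum at age 3 (191.520).

3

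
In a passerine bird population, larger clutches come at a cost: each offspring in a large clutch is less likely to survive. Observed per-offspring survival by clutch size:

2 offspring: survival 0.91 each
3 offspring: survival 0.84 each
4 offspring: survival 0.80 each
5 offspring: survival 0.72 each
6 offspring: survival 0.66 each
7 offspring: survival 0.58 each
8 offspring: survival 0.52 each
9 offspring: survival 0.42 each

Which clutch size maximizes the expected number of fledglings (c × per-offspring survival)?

Expected fledglings = c × s(c):
  c=2: 2 × 0.91 = 1.820
  c=3: 3 × 0.84 = 2.520
  c=4: 4 × 0.80 = 3.200
  c=5: 5 × 0.72 = 3.600
  c=6: 6 × 0.66 = 3.960
  c=7: 7 × 0.58 = 4.060
  c=8: 8 × 0.52 = 4.160
  c=9: 9 × 0.42 = 3.780
Maximum at c = 8 (4.160 fledglings).

8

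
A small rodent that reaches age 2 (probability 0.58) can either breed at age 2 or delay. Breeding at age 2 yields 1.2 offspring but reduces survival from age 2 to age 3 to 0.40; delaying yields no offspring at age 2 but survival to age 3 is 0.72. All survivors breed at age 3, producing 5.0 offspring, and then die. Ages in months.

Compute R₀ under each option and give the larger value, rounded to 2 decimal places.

breed at age 2: R₀ = 0.58 × (1.2 + 0.40 × 5.0) = 0.58 × 3.2000 = 1.8560
delay to age 3: R₀ = 0.58 × (0.72 × 5.0) = 0.58 × 3.6000 = 2.0880
Higher: delay to age 3 (2.0880).

2.09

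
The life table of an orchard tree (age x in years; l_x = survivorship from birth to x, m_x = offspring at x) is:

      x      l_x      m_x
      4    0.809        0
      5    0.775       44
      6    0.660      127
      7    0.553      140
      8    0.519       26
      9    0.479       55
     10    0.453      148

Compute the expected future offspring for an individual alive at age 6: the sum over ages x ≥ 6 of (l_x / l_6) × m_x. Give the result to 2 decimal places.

406.25

l_6 = 0.660. Conditional survival from age 6 to x is l_x / l_6.
  x=6: (0.660/0.660) × 127 = 127.0000
  x=7: (0.553/0.660) × 140 = 117.3030
  x=8: (0.519/0.660) × 26 = 20.4455
  x=9: (0.479/0.660) × 55 = 39.9167
  x=10: (0.453/0.660) × 148 = 101.5818
Sum = 127.0000 + 117.3030 + 20.4455 + 39.9167 + 101.5818 = 406.2470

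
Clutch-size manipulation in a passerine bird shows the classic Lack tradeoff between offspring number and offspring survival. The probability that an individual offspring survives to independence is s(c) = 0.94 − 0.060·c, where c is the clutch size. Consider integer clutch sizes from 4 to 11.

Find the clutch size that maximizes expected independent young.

8

Expected independent young = c × s(c):
  c=4: 4 × 0.700 = 2.800
  c=5: 5 × 0.640 = 3.200
  c=6: 6 × 0.580 = 3.480
  c=7: 7 × 0.520 = 3.640
  c=8: 8 × 0.460 = 3.680
  c=9: 9 × 0.400 = 3.600
  c=10: 10 × 0.340 = 3.400
  c=11: 11 × 0.280 = 3.080
Maximum at c = 8 (3.680 independent young).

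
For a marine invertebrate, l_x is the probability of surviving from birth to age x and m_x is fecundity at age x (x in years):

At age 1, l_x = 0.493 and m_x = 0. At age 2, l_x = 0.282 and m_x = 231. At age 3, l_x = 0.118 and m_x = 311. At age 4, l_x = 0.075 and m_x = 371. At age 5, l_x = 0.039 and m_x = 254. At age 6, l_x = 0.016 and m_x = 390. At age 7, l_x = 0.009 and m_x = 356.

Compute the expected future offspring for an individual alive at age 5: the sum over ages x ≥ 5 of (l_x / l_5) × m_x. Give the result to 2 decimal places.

496.15

l_5 = 0.039. Conditional survival from age 5 to x is l_x / l_5.
  x=5: (0.039/0.039) × 254 = 254.0000
  x=6: (0.016/0.039) × 390 = 160.0000
  x=7: (0.009/0.039) × 356 = 82.1538
Sum = 254.0000 + 160.0000 + 82.1538 = 496.1538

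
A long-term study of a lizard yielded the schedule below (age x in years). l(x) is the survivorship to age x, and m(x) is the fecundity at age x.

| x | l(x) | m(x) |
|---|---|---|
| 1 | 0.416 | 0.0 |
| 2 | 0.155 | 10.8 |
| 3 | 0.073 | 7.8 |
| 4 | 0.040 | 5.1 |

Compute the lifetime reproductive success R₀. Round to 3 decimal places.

2.447

R₀ = Σ l(x) m(x):
  age 1: 0.416 × 0.0 = 0.0000
  age 2: 0.155 × 10.8 = 1.6740
  age 3: 0.073 × 7.8 = 0.5694
  age 4: 0.040 × 5.1 = 0.2040
R₀ = 0.0000 + 1.6740 + 0.5694 + 0.2040 = 2.4474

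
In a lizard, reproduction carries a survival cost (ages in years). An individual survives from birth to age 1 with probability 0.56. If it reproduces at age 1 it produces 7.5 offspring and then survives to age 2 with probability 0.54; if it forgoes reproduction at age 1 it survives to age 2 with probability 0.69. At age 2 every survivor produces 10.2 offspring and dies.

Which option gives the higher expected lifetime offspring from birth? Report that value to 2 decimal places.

breed at age 1: R₀ = 0.56 × (7.5 + 0.54 × 10.2) = 0.56 × 13.0080 = 7.2845
delay to age 2: R₀ = 0.56 × (0.69 × 10.2) = 0.56 × 7.0380 = 3.9413
Higher: breed at age 1 (7.2845).

7.28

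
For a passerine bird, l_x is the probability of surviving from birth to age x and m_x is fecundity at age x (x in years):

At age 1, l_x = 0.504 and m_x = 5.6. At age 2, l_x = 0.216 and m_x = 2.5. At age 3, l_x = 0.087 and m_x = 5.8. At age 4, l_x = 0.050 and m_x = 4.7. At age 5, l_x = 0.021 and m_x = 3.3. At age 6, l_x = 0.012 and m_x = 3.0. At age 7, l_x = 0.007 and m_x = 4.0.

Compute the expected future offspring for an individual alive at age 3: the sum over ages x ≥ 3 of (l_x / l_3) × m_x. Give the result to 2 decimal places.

l_3 = 0.087. Conditional survival from age 3 to x is l_x / l_3.
  x=3: (0.087/0.087) × 5.8 = 5.8000
  x=4: (0.050/0.087) × 4.7 = 2.7011
  x=5: (0.021/0.087) × 3.3 = 0.7966
  x=6: (0.012/0.087) × 3.0 = 0.4138
  x=7: (0.007/0.087) × 4.0 = 0.3218
Sum = 5.8000 + 2.7011 + 0.7966 + 0.4138 + 0.3218 = 10.0333

10.03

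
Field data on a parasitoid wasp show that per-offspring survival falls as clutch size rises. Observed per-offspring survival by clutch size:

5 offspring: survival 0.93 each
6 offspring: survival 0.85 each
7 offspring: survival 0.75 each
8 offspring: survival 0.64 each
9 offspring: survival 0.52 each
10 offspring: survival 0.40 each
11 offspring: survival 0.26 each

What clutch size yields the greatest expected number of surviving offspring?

Expected surviving offspring = c × s(c):
  c=5: 5 × 0.93 = 4.650
  c=6: 6 × 0.85 = 5.100
  c=7: 7 × 0.75 = 5.250
  c=8: 8 × 0.64 = 5.120
  c=9: 9 × 0.52 = 4.680
  c=10: 10 × 0.40 = 4.000
  c=11: 11 × 0.26 = 2.860
Maximum at c = 7 (5.250 surviving offspring).

7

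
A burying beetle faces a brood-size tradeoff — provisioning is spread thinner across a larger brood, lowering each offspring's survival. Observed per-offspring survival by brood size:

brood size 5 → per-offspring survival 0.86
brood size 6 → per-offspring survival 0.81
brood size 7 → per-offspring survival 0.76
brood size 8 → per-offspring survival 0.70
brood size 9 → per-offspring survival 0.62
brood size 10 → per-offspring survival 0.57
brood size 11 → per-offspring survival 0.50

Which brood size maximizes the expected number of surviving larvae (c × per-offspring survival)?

10

Expected surviving larvae = c × s(c):
  c=5: 5 × 0.86 = 4.300
  c=6: 6 × 0.81 = 4.860
  c=7: 7 × 0.76 = 5.320
  c=8: 8 × 0.70 = 5.600
  c=9: 9 × 0.62 = 5.580
  c=10: 10 × 0.57 = 5.700
  c=11: 11 × 0.50 = 5.500
Maximum at c = 10 (5.700 surviving larvae).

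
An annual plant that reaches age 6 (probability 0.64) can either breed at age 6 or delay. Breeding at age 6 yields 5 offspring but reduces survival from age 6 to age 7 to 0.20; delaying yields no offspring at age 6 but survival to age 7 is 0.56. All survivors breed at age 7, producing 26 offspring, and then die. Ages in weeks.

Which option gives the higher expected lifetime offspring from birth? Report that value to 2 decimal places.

breed at age 6: R₀ = 0.64 × (5 + 0.20 × 26) = 0.64 × 10.2000 = 6.5280
delay to age 7: R₀ = 0.64 × (0.56 × 26) = 0.64 × 14.5600 = 9.3184
Higher: delay to age 7 (9.3184).

9.32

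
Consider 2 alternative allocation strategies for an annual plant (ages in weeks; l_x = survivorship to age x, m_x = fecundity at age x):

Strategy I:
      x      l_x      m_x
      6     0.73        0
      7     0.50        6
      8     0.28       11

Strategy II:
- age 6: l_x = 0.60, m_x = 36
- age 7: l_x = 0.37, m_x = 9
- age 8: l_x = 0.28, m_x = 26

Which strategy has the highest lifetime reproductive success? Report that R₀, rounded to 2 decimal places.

32.21

Strategy I: R₀ = 0.73×0 + 0.50×6 + 0.28×11 = 6.0800
Strategy II: R₀ = 0.60×36 + 0.37×9 + 0.28×26 = 32.2100
Highest R₀: strategy II with 32.2100.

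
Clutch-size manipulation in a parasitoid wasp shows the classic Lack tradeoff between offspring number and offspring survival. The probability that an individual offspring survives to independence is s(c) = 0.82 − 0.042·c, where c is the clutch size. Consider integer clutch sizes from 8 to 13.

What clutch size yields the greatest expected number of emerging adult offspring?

10

Expected emerging adult offspring = c × s(c):
  c=8: 8 × 0.484 = 3.872
  c=9: 9 × 0.442 = 3.978
  c=10: 10 × 0.400 = 4.000
  c=11: 11 × 0.358 = 3.938
  c=12: 12 × 0.316 = 3.792
  c=13: 13 × 0.274 = 3.562
Maximum at c = 10 (4.000 emerging adult offspring).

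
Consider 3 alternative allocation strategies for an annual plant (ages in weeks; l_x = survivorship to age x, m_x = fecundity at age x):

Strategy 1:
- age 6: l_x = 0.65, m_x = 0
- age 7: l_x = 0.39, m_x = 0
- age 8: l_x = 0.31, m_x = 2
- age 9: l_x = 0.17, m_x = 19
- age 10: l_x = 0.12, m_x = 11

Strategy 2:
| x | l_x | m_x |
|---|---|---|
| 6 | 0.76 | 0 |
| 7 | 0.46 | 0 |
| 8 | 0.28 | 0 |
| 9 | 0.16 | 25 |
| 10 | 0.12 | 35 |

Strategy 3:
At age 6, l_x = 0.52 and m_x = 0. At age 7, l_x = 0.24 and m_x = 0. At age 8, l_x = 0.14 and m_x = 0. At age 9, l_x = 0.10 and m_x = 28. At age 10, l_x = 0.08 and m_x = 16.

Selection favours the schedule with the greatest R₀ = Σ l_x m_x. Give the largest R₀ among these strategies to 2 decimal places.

Strategy 1: R₀ = 0.65×0 + 0.39×0 + 0.31×2 + 0.17×19 + 0.12×11 = 5.1700
Strategy 2: R₀ = 0.76×0 + 0.46×0 + 0.28×0 + 0.16×25 + 0.12×35 = 8.2000
Strategy 3: R₀ = 0.52×0 + 0.24×0 + 0.14×0 + 0.10×28 + 0.08×16 = 4.0800
Highest R₀: strategy 2 with 8.2000.

8.20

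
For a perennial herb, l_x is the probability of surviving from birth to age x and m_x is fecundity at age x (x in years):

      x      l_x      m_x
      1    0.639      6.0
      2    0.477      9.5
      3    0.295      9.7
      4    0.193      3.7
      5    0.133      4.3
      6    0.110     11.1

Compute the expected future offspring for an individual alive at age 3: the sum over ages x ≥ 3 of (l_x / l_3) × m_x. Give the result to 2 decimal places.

l_3 = 0.295. Conditional survival from age 3 to x is l_x / l_3.
  x=3: (0.295/0.295) × 9.7 = 9.7000
  x=4: (0.193/0.295) × 3.7 = 2.4207
  x=5: (0.133/0.295) × 4.3 = 1.9386
  x=6: (0.110/0.295) × 11.1 = 4.1390
Sum = 9.7000 + 2.4207 + 1.9386 + 4.1390 = 18.1983

18.20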